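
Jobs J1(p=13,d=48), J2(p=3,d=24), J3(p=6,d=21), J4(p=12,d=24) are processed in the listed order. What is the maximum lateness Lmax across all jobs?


Lateness per job (L = C - d):
  J1: C=13, d=48, L=-35
  J2: C=16, d=24, L=-8
  J3: C=22, d=21, L=1
  J4: C=34, d=24, L=10
Lmax = max(-35, -8, 1, 10)
= 10


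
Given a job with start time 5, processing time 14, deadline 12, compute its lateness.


Completion = 5 + 14 = 19
Lateness = C - d = 19 - 12
= 7


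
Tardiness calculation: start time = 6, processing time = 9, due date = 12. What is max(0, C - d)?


Completion = start + processing = 6 + 9 = 15
Tardiness = max(0, C - d) = max(0, 15 - 12)
= max(0, 3)
= 3


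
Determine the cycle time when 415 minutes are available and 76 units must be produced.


Cycle time = available time / demand
= 415 / 76
= 5.46 min/unit


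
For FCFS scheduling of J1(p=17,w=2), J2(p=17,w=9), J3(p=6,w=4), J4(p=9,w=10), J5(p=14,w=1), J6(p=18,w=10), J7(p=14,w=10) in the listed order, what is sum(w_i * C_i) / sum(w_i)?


Completion times:
  J1: C=17, w×C=2×17=34
  J2: C=34, w×C=9×34=306
  J3: C=40, w×C=4×40=160
  J4: C=49, w×C=10×49=490
  J5: C=63, w×C=1×63=63
  J6: C=81, w×C=10×81=810
  J7: C=95, w×C=10×95=950
Sum w×C = 2813
Sum w = 46
Weighted avg = 2813/46
= 61.15


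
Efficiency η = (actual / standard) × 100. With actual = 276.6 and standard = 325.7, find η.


Efficiency = (actual / standard) × 100
= (276.6 / 325.7) × 100
= 84.9%


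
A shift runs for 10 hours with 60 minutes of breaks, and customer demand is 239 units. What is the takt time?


Available = 10×60 - 60 = 540 min
Takt time = 540 / 239
= 2.26 min/unit


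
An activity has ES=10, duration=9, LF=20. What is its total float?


EF = ES + duration = 10 + 9 = 19
LS = LF - duration = 20 - 9 = 11
Total Float = LF - EF = 20 - 19
(or LS - ES = 11 - 10)
= 1


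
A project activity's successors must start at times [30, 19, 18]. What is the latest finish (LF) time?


LF = min of all successor start times
Successors start at: [30, 19, 18]
LF = min(30, 19, 18)
= 18


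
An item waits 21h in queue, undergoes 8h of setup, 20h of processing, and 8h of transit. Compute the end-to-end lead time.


Lead time = queue + setup + processing + transit
= 21 + 8 + 20 + 8
= 57 hours


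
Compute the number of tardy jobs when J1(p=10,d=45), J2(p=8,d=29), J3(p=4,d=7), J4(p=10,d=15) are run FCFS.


Completion vs due date:
  J1: C=10, d=45 → on time
  J2: C=18, d=29 → on time
  J3: C=22, d=7 → TARDY
  J4: C=32, d=15 → TARDY
Tardy jobs: J3, J4
Count = 2


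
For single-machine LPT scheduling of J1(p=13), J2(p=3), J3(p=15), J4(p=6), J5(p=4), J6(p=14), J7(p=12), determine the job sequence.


LPT: sort by longest processing time first
  J3: p=15
  J6: p=14
  J1: p=13
  J7: p=12
  J4: p=6
  J5: p=4
  J2: p=3
Order: J3 → J6 → J1 → J7 → J4 → J5 → J2


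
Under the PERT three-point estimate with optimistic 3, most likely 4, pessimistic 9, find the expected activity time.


te = (o + 4m + p) / 6
= (3 + 4×4 + 9) / 6
= (3 + 16 + 9) / 6
= 28 / 6
= 4.67


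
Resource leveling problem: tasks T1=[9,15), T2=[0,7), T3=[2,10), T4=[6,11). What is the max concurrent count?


Check each time point for overlaps:
  t=6: 3 tasks active (T2, T3, T4)
Max concurrent = 3


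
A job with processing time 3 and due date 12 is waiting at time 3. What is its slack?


Slack = due - current_time - processing
= 12 - 3 - 3
= 6


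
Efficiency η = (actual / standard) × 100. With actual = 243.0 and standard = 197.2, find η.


Efficiency = (actual / standard) × 100
= (243.0 / 197.2) × 100
= 123.2%


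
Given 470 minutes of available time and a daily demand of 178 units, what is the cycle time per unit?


Cycle time = available time / demand
= 470 / 178
= 2.64 min/unit


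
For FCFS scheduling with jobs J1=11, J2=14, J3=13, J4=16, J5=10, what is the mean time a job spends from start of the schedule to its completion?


Completion times:
  J1: completes at 11
  J2: completes at 25
  J3: completes at 38
  J4: completes at 54
  J5: completes at 64
Sum = 192
Average = 192/5
= 38.40


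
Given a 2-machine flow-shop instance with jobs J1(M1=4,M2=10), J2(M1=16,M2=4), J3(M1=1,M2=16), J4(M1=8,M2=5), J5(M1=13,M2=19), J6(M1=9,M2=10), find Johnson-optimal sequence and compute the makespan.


Johnson's rule:
Group 1 (M1≤M2, sort by M1): ['J3', 'J1', 'J6', 'J5']
Group 2 (M1>M2, sort desc M2): ['J4', 'J2']
Sequence: J3 → J1 → J6 → J5 → J4 → J2
Makespan calculation:
  J3: M1 done=1, M2 done=17
  J1: M1 done=5, M2 done=27
  J6: M1 done=14, M2 done=37
  J5: M1 done=27, M2 done=56
  J4: M1 done=35, M2 done=61
  J2: M1 done=51, M2 done=65
= Sequence: J3 → J1 → J6 → J5 → J4 → J2, Makespan: 65


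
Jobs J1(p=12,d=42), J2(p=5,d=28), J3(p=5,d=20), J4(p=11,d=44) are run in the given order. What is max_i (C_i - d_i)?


Lateness per job (L = C - d):
  J1: C=12, d=42, L=-30
  J2: C=17, d=28, L=-11
  J3: C=22, d=20, L=2
  J4: C=33, d=44, L=-11
Lmax = max(-30, -11, 2, -11)
= 2


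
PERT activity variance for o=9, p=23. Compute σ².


σ² = ((p - o) / 6)² = (p - o)² / 36
= (23 - 9)² / 36
= 14² / 36
= 196 / 36
= 5.4444


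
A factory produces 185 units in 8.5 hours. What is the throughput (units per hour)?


Throughput = units / time
= 185 / 8.5
= 21.8 units/hour


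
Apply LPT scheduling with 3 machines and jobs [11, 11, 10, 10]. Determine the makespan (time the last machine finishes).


Jobs (LPT sorted): [11, 11, 10, 10]
Machines: 3
  J=11 → Machine 1 (load: 0+11=11)
  J=11 → Machine 2 (load: 0+11=11)
  J=10 → Machine 3 (load: 0+10=10)
  J=10 → Machine 3 (load: 10+10=20)
Machine loads: [11, 11, 20]
Makespan = max = 20 time units


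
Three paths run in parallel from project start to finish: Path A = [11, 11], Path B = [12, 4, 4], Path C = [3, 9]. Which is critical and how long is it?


Path A: 11 + 11 = 22
Path B: 12 + 4 + 4 = 20
Path C: 3 + 9 = 12
Critical path = longest = max(22, 20, 12)
= 22 (Path A)


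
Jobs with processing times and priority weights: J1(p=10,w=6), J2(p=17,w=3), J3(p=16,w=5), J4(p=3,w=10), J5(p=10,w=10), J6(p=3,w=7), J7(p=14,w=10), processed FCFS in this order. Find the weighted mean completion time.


Completion times:
  J1: C=10, w×C=6×10=60
  J2: C=27, w×C=3×27=81
  J3: C=43, w×C=5×43=215
  J4: C=46, w×C=10×46=460
  J5: C=56, w×C=10×56=560
  J6: C=59, w×C=7×59=413
  J7: C=73, w×C=10×73=730
Sum w×C = 2519
Sum w = 51
Weighted avg = 2519/51
= 49.39


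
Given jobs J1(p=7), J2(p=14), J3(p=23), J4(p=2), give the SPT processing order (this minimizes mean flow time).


SPT: sort by shortest processing time
  J4: p=2
  J1: p=7
  J2: p=14
  J3: p=23
Order: J4 → J1 → J2 → J3


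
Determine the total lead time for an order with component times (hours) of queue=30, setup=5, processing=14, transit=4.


Lead time = queue + setup + processing + transit
= 30 + 5 + 14 + 4
= 53 hours


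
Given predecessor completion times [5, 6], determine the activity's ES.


ES = max of all predecessor completion times
Predecessors: [5, 6]
ES = max(5, 6)
= 6


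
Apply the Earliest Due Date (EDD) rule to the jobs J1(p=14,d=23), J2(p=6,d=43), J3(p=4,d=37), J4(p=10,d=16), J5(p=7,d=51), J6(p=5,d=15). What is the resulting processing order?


EDD: sort by earliest due date
  J6: d=15, p=5
  J4: d=16, p=10
  J1: d=23, p=14
  J3: d=37, p=4
  J2: d=43, p=6
  J5: d=51, p=7
Order: J6 → J4 → J1 → J3 → J2 → J5


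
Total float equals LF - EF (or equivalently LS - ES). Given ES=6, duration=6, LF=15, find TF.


EF = ES + duration = 6 + 6 = 12
LS = LF - duration = 15 - 6 = 9
Total Float = LF - EF = 15 - 12
(or LS - ES = 9 - 6)
= 3


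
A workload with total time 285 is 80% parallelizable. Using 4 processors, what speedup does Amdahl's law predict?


Amdahl's law: T_p = T × ((1-p) + p/N)
= 285 × ((1-0.8) + 0.8/4)
= 285 × (0.20 + 0.2000)
= 285 × 0.4000
= 114.00
Speedup = 285/114.00
= 2.50×


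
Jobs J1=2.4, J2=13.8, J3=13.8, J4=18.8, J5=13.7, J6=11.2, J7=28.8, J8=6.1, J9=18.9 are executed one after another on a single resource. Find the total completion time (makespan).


Sequential makespan: sum all processing times
= 2.4 + 13.8 + 13.8 + 18.8 + 13.7 + 11.2 + 28.8 + 6.1 + 18.9
= 127.5 time units


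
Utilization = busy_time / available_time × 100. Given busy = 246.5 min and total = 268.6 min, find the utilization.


Utilization = busy / total × 100
= 246.5 / 268.6 × 100
= 91.8%


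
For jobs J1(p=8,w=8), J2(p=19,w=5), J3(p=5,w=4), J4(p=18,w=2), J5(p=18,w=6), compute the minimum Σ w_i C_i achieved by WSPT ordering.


WSPT order (by p/w): J1 → J3 → J5 → J2 → J4
  J1: C=8, w·C=8×8=64
  J3: C=13, w·C=4×13=52
  J5: C=31, w·C=6×31=186
  J2: C=50, w·C=5×50=250
  J4: C=68, w·C=2×68=136
Σ w·C = 688
= 688


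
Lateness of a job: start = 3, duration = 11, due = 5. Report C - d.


Completion = 3 + 11 = 14
Lateness = C - d = 14 - 5
= 9


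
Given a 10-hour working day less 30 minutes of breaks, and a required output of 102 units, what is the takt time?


Available = 10×60 - 30 = 570 min
Takt time = 570 / 102
= 5.59 min/unit


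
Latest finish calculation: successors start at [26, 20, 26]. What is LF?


LF = min of all successor start times
Successors start at: [26, 20, 26]
LF = min(26, 20, 26)
= 20


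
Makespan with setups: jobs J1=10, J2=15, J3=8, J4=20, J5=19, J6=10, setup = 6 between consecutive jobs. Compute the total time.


Makespan = Σ processing + (n-1) × setup
= (10 + 15 + 8 + 20 + 19 + 10) + (6-1)×6
= 82 + 30
= 112 time units


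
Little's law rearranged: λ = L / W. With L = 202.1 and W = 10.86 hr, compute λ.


Little's law: L = λW → λ = L / W
= 202.1 / 10.86
= 18.61 per hour


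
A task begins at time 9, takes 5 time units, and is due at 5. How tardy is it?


Completion = start + processing = 9 + 5 = 14
Tardiness = max(0, C - d) = max(0, 14 - 5)
= max(0, 9)
= 9


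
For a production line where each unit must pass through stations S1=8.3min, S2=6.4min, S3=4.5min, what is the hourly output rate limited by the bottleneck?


Bottleneck = longest station time
Station times: [8.3, 6.4, 4.5]
Max = 8.3 min
Rate = 60 / 8.3
= 7.23 units/hour (bottleneck: 8.3min)


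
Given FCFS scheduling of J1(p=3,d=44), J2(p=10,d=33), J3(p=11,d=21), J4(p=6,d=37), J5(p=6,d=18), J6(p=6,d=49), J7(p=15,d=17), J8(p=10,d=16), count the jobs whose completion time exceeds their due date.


Completion vs due date:
  J1: C=3, d=44 → on time
  J2: C=13, d=33 → on time
  J3: C=24, d=21 → TARDY
  J4: C=30, d=37 → on time
  J5: C=36, d=18 → TARDY
  J6: C=42, d=49 → on time
  J7: C=57, d=17 → TARDY
  J8: C=67, d=16 → TARDY
Tardy jobs: J3, J5, J7, J8
Count = 4


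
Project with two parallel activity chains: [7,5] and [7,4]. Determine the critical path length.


Path A: 7 + 5 = 12
Path B: 7 + 4 = 11
Critical path = longest = max(12, 11)
= 12 (Path A)


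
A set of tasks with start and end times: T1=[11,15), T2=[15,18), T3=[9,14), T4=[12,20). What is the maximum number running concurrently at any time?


Check each time point for overlaps:
  t=12: 3 tasks active (T1, T3, T4)
Max concurrent = 3


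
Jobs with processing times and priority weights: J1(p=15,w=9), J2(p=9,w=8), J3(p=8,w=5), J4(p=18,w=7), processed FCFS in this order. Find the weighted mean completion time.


Completion times:
  J1: C=15, w×C=9×15=135
  J2: C=24, w×C=8×24=192
  J3: C=32, w×C=5×32=160
  J4: C=50, w×C=7×50=350
Sum w×C = 837
Sum w = 29
Weighted avg = 837/29
= 28.86


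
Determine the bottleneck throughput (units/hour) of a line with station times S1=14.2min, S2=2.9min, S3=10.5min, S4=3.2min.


Bottleneck = longest station time
Station times: [14.2, 2.9, 10.5, 3.2]
Max = 14.2 min
Rate = 60 / 14.2
= 4.23 units/hour (bottleneck: 14.2min)


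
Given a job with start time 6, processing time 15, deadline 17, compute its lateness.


Completion = 6 + 15 = 21
Lateness = C - d = 21 - 17
= 4


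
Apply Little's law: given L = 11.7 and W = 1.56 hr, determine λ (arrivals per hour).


Little's law: L = λW → λ = L / W
= 11.7 / 1.56
= 7.50 per hour


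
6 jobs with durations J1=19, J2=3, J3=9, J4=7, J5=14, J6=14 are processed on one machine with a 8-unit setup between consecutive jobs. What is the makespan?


Makespan = Σ processing + (n-1) × setup
= (19 + 3 + 9 + 7 + 14 + 14) + (6-1)×8
= 66 + 40
= 106 time units


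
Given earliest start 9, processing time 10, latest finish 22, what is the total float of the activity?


EF = ES + duration = 9 + 10 = 19
LS = LF - duration = 22 - 10 = 12
Total Float = LF - EF = 22 - 19
(or LS - ES = 12 - 9)
= 3


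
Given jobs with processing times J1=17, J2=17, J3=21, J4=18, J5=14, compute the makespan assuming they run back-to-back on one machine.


Sequential makespan: sum all processing times
= 17 + 17 + 21 + 18 + 14
= 87 time units


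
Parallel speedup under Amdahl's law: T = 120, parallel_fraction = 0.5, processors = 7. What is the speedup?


Amdahl's law: T_p = T × ((1-p) + p/N)
= 120 × ((1-0.5) + 0.5/7)
= 120 × (0.50 + 0.0714)
= 120 × 0.5714
= 68.57
Speedup = 120/68.57
= 1.75×


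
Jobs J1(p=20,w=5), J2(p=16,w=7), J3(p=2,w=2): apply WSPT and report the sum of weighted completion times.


WSPT order (by p/w): J3 → J2 → J1
  J3: C=2, w·C=2×2=4
  J2: C=18, w·C=7×18=126
  J1: C=38, w·C=5×38=190
Σ w·C = 320
= 320


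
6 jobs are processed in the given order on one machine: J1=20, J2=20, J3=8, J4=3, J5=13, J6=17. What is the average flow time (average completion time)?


Completion times:
  J1: completes at 20
  J2: completes at 40
  J3: completes at 48
  J4: completes at 51
  J5: completes at 64
  J6: completes at 81
Sum = 304
Average = 304/6
= 50.67


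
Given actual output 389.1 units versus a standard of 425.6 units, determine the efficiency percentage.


Efficiency = (actual / standard) × 100
= (389.1 / 425.6) × 100
= 91.4%


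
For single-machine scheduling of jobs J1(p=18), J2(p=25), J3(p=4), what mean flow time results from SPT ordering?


SPT order: J3 → J1 → J2
Completion times:
  J3: C=4
  J1: C=22
  J2: C=47
Sum = 73, n = 3
Mean flow = 73/3
= 24.33


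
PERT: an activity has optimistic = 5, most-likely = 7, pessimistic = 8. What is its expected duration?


te = (o + 4m + p) / 6
= (5 + 4×7 + 8) / 6
= (5 + 28 + 8) / 6
= 41 / 6
= 6.83


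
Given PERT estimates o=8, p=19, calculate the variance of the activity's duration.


σ² = ((p - o) / 6)² = (p - o)² / 36
= (19 - 8)² / 36
= 11² / 36
= 121 / 36
= 3.3611


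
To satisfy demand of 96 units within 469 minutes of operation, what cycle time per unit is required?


Cycle time = available time / demand
= 469 / 96
= 4.89 min/unit


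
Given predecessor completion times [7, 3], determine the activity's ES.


ES = max of all predecessor completion times
Predecessors: [7, 3]
ES = max(7, 3)
= 7


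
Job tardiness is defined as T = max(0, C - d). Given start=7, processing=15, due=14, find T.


Completion = start + processing = 7 + 15 = 22
Tardiness = max(0, C - d) = max(0, 22 - 14)
= max(0, 8)
= 8


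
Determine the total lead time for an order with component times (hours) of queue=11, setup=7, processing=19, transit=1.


Lead time = queue + setup + processing + transit
= 11 + 7 + 19 + 1
= 38 hours


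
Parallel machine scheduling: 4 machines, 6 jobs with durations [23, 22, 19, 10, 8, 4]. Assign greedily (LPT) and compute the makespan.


Jobs (LPT sorted): [23, 22, 19, 10, 8, 4]
Machines: 4
  J=23 → Machine 1 (load: 0+23=23)
  J=22 → Machine 2 (load: 0+22=22)
  J=19 → Machine 3 (load: 0+19=19)
  J=10 → Machine 4 (load: 0+10=10)
  J=8 → Machine 4 (load: 10+8=18)
  J=4 → Machine 4 (load: 18+4=22)
Machine loads: [23, 22, 19, 22]
Makespan = max = 23 time units


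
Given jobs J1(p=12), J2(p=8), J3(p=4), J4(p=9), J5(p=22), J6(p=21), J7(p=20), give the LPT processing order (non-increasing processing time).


LPT: sort by longest processing time first
  J5: p=22
  J6: p=21
  J7: p=20
  J1: p=12
  J4: p=9
  J2: p=8
  J3: p=4
Order: J5 → J6 → J7 → J1 → J4 → J2 → J3


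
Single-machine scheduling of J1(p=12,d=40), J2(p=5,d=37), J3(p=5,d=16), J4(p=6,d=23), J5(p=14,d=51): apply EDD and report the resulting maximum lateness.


EDD order: J3 → J4 → J2 → J1 → J5
Completion and lateness:
  J3: C=5, d=16, L=5-16=-11
  J4: C=11, d=23, L=11-23=-12
  J2: C=16, d=37, L=16-37=-21
  J1: C=28, d=40, L=28-40=-12
  J5: C=42, d=51, L=42-51=-9
Lmax = max(-11, -12, -21, -12, -9)
= -9


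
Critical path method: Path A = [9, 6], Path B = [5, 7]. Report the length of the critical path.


Path A: 9 + 6 = 15
Path B: 5 + 7 = 12
Critical path = longest = max(15, 12)
= 15 (Path A)


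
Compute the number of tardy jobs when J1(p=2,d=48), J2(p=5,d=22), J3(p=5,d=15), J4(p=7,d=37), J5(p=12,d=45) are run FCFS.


Completion vs due date:
  J1: C=2, d=48 → on time
  J2: C=7, d=22 → on time
  J3: C=12, d=15 → on time
  J4: C=19, d=37 → on time
  J5: C=31, d=45 → on time
Tardy jobs: none
Count = 0


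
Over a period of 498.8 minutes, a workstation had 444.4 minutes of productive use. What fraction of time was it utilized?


Utilization = busy / total × 100
= 444.4 / 498.8 × 100
= 89.1%


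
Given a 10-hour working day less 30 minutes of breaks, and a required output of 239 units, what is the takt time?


Available = 10×60 - 30 = 570 min
Takt time = 570 / 239
= 2.38 min/unit


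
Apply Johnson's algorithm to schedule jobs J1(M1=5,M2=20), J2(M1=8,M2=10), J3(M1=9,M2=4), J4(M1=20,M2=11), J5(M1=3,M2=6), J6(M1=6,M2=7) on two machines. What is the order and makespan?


Johnson's rule:
Group 1 (M1≤M2, sort by M1): ['J5', 'J1', 'J6', 'J2']
Group 2 (M1>M2, sort desc M2): ['J4', 'J3']
Sequence: J5 → J1 → J6 → J2 → J4 → J3
Makespan calculation:
  J5: M1 done=3, M2 done=9
  J1: M1 done=8, M2 done=29
  J6: M1 done=14, M2 done=36
  J2: M1 done=22, M2 done=46
  J4: M1 done=42, M2 done=57
  J3: M1 done=51, M2 done=61
= Sequence: J5 → J1 → J6 → J2 → J4 → J3, Makespan: 61


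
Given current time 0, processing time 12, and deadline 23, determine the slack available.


Slack = due - current_time - processing
= 23 - 0 - 12
= 11


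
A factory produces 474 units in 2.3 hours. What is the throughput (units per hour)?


Throughput = units / time
= 474 / 2.3
= 206.1 units/hour


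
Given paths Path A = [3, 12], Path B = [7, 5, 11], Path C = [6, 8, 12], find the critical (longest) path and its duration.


Path A: 3 + 12 = 15
Path B: 7 + 5 + 11 = 23
Path C: 6 + 8 + 12 = 26
Critical path = longest = max(15, 23, 26)
= 26 (Path C)


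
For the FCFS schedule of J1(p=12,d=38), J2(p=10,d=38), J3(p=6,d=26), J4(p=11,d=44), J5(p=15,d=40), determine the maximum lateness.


Lateness per job (L = C - d):
  J1: C=12, d=38, L=-26
  J2: C=22, d=38, L=-16
  J3: C=28, d=26, L=2
  J4: C=39, d=44, L=-5
  J5: C=54, d=40, L=14
Lmax = max(-26, -16, 2, -5, 14)
= 14


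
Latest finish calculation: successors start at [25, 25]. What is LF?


LF = min of all successor start times
Successors start at: [25, 25]
LF = min(25, 25)
= 25


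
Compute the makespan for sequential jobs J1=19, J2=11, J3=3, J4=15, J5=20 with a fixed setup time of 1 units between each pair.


Makespan = Σ processing + (n-1) × setup
= (19 + 11 + 3 + 15 + 20) + (5-1)×1
= 68 + 4
= 72 time units


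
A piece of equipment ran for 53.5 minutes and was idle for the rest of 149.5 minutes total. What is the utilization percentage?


Utilization = busy / total × 100
= 53.5 / 149.5 × 100
= 35.8%


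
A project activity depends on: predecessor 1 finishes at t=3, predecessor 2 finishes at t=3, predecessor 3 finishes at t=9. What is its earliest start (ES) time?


ES = max of all predecessor completion times
Predecessors: [3, 3, 9]
ES = max(3, 3, 9)
= 9


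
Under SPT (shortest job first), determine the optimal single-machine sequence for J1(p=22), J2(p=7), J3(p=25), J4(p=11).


SPT: sort by shortest processing time
  J2: p=7
  J4: p=11
  J1: p=22
  J3: p=25
Order: J2 → J4 → J1 → J3


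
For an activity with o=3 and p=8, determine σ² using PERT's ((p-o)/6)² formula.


σ² = ((p - o) / 6)² = (p - o)² / 36
= (8 - 3)² / 36
= 5² / 36
= 25 / 36
= 0.6944


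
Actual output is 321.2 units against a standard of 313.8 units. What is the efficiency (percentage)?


Efficiency = (actual / standard) × 100
= (321.2 / 313.8) × 100
= 102.4%


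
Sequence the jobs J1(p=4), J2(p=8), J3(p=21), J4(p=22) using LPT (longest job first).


LPT: sort by longest processing time first
  J4: p=22
  J3: p=21
  J2: p=8
  J1: p=4
Order: J4 → J3 → J2 → J1


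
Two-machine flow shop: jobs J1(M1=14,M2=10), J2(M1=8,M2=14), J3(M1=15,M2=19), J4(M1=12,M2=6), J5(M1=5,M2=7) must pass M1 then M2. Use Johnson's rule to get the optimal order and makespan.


Johnson's rule:
Group 1 (M1≤M2, sort by M1): ['J5', 'J2', 'J3']
Group 2 (M1>M2, sort desc M2): ['J1', 'J4']
Sequence: J5 → J2 → J3 → J1 → J4
Makespan calculation:
  J5: M1 done=5, M2 done=12
  J2: M1 done=13, M2 done=27
  J3: M1 done=28, M2 done=47
  J1: M1 done=42, M2 done=57
  J4: M1 done=54, M2 done=63
= Sequence: J5 → J2 → J3 → J1 → J4, Makespan: 63


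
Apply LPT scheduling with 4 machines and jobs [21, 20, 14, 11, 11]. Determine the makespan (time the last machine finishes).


Jobs (LPT sorted): [21, 20, 14, 11, 11]
Machines: 4
  J=21 → Machine 1 (load: 0+21=21)
  J=20 → Machine 2 (load: 0+20=20)
  J=14 → Machine 3 (load: 0+14=14)
  J=11 → Machine 4 (load: 0+11=11)
  J=11 → Machine 4 (load: 11+11=22)
Machine loads: [21, 20, 14, 22]
Makespan = max = 22 time units


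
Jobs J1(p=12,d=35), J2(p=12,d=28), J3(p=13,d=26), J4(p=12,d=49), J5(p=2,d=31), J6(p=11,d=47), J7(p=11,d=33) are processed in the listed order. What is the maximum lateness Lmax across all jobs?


Lateness per job (L = C - d):
  J1: C=12, d=35, L=-23
  J2: C=24, d=28, L=-4
  J3: C=37, d=26, L=11
  J4: C=49, d=49, L=0
  J5: C=51, d=31, L=20
  J6: C=62, d=47, L=15
  J7: C=73, d=33, L=40
Lmax = max(-23, -4, 11, 0, 20, 15, 40)
= 40


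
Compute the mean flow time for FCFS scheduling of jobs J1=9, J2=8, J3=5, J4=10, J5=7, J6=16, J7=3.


Completion times:
  J1: completes at 9
  J2: completes at 17
  J3: completes at 22
  J4: completes at 32
  J5: completes at 39
  J6: completes at 55
  J7: completes at 58
Sum = 232
Average = 232/7
= 33.14


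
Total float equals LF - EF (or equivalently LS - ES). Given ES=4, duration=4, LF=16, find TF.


EF = ES + duration = 4 + 4 = 8
LS = LF - duration = 16 - 4 = 12
Total Float = LF - EF = 16 - 8
(or LS - ES = 12 - 4)
= 8


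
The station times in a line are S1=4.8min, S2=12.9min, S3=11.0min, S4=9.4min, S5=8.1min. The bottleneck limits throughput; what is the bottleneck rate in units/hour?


Bottleneck = longest station time
Station times: [4.8, 12.9, 11.0, 9.4, 8.1]
Max = 12.9 min
Rate = 60 / 12.9
= 4.65 units/hour (bottleneck: 12.9min)


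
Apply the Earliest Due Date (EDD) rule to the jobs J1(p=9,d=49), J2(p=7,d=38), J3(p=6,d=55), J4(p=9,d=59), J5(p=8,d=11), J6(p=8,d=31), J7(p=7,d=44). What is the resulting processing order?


EDD: sort by earliest due date
  J5: d=11, p=8
  J6: d=31, p=8
  J2: d=38, p=7
  J7: d=44, p=7
  J1: d=49, p=9
  J3: d=55, p=6
  J4: d=59, p=9
Order: J5 → J6 → J2 → J7 → J1 → J3 → J4


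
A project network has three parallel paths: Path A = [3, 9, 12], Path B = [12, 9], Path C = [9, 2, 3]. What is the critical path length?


Path A: 3 + 9 + 12 = 24
Path B: 12 + 9 = 21
Path C: 9 + 2 + 3 = 14
Critical path = longest = max(24, 21, 14)
= 24 (Path A)


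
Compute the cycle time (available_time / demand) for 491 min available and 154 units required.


Cycle time = available time / demand
= 491 / 154
= 3.19 min/unit


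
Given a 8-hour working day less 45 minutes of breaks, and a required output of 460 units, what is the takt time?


Available = 8×60 - 45 = 435 min
Takt time = 435 / 460
= 0.95 min/unit


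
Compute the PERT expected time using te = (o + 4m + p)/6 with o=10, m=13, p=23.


te = (o + 4m + p) / 6
= (10 + 4×13 + 23) / 6
= (10 + 52 + 23) / 6
= 85 / 6
= 14.17


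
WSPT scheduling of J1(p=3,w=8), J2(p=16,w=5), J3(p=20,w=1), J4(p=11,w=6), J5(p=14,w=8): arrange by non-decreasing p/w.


WSPT (Smith's rule): sort by p/w ascending
  J1: p/w = 3/8 = 0.375
  J5: p/w = 14/8 = 1.750
  J4: p/w = 11/6 = 1.833
  J2: p/w = 16/5 = 3.200
  J3: p/w = 20/1 = 20.000
Order: J1 → J5 → J4 → J2 → J3


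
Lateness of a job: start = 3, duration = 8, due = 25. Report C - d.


Completion = 3 + 8 = 11
Lateness = C - d = 11 - 25
= -14


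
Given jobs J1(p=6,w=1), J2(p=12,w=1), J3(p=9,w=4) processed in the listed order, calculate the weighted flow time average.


Completion times:
  J1: C=6, w×C=1×6=6
  J2: C=18, w×C=1×18=18
  J3: C=27, w×C=4×27=108
Sum w×C = 132
Sum w = 6
Weighted avg = 132/6
= 22.00


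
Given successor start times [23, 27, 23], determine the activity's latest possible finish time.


LF = min of all successor start times
Successors start at: [23, 27, 23]
LF = min(23, 27, 23)
= 23


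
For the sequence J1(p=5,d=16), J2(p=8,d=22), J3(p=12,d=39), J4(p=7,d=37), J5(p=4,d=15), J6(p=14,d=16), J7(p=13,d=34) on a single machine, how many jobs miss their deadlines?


Completion vs due date:
  J1: C=5, d=16 → on time
  J2: C=13, d=22 → on time
  J3: C=25, d=39 → on time
  J4: C=32, d=37 → on time
  J5: C=36, d=15 → TARDY
  J6: C=50, d=16 → TARDY
  J7: C=63, d=34 → TARDY
Tardy jobs: J5, J6, J7
Count = 3


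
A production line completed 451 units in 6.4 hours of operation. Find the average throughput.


Throughput = units / time
= 451 / 6.4
= 70.5 units/hour


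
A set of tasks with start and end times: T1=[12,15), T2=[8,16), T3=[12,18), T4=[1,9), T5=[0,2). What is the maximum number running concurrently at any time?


Check each time point for overlaps:
  t=12: 3 tasks active (T1, T2, T3)
Max concurrent = 3


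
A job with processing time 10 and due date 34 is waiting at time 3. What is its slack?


Slack = due - current_time - processing
= 34 - 3 - 10
= 21


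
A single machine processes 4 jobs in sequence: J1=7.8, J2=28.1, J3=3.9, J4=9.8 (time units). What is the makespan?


Sequential makespan: sum all processing times
= 7.8 + 28.1 + 3.9 + 9.8
= 49.6 time units


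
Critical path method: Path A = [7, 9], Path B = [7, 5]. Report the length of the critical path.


Path A: 7 + 9 = 16
Path B: 7 + 5 = 12
Critical path = longest = max(16, 12)
= 16 (Path A)


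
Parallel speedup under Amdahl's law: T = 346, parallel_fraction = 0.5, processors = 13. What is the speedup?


Amdahl's law: T_p = T × ((1-p) + p/N)
= 346 × ((1-0.5) + 0.5/13)
= 346 × (0.50 + 0.0385)
= 346 × 0.5385
= 186.31
Speedup = 346/186.31
= 1.86×


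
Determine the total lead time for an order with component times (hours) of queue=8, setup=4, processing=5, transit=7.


Lead time = queue + setup + processing + transit
= 8 + 4 + 5 + 7
= 24 hours


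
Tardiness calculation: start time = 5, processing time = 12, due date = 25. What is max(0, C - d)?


Completion = start + processing = 5 + 12 = 17
Tardiness = max(0, C - d) = max(0, 17 - 25)
= max(0, -8)
= 0


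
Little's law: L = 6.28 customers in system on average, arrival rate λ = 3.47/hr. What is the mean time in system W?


Little's law: L = λW → W = L / λ
= 6.28 / 3.47
= 1.81 hours


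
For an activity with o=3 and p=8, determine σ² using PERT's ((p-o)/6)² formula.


σ² = ((p - o) / 6)² = (p - o)² / 36
= (8 - 3)² / 36
= 5² / 36
= 25 / 36
= 0.6944


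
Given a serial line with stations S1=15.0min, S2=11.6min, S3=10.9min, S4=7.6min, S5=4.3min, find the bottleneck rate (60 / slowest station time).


Bottleneck = longest station time
Station times: [15.0, 11.6, 10.9, 7.6, 4.3]
Max = 15.0 min
Rate = 60 / 15.0
= 4.00 units/hour (bottleneck: 15.0min)


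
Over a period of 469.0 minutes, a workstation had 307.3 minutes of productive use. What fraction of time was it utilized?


Utilization = busy / total × 100
= 307.3 / 469.0 × 100
= 65.5%


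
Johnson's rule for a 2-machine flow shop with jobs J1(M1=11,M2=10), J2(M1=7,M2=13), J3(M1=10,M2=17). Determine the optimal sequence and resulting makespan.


Johnson's rule:
Group 1 (M1≤M2, sort by M1): ['J2', 'J3']
Group 2 (M1>M2, sort desc M2): ['J1']
Sequence: J2 → J3 → J1
Makespan calculation:
  J2: M1 done=7, M2 done=20
  J3: M1 done=17, M2 done=37
  J1: M1 done=28, M2 done=47
= Sequence: J2 → J3 → J1, Makespan: 47


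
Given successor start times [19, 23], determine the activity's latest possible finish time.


LF = min of all successor start times
Successors start at: [19, 23]
LF = min(19, 23)
= 19


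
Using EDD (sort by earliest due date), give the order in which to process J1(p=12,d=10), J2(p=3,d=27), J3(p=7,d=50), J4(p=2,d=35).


EDD: sort by earliest due date
  J1: d=10, p=12
  J2: d=27, p=3
  J4: d=35, p=2
  J3: d=50, p=7
Order: J1 → J2 → J4 → J3


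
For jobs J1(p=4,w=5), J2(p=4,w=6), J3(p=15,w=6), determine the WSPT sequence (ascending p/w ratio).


WSPT (Smith's rule): sort by p/w ascending
  J2: p/w = 4/6 = 0.667
  J1: p/w = 4/5 = 0.800
  J3: p/w = 15/6 = 2.500
Order: J2 → J1 → J3


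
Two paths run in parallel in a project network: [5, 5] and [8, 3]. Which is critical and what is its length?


Path A: 5 + 5 = 10
Path B: 8 + 3 = 11
Critical path = longest = max(10, 11)
= 11 (Path B)


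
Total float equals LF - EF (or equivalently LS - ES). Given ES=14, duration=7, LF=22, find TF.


EF = ES + duration = 14 + 7 = 21
LS = LF - duration = 22 - 7 = 15
Total Float = LF - EF = 22 - 21
(or LS - ES = 15 - 14)
= 1


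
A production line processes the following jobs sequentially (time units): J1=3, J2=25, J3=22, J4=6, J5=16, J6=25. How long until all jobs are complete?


Sequential makespan: sum all processing times
= 3 + 25 + 22 + 6 + 16 + 25
= 97 time units


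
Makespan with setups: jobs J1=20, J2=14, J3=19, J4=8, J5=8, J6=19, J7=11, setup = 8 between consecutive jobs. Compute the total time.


Makespan = Σ processing + (n-1) × setup
= (20 + 14 + 19 + 8 + 8 + 19 + 11) + (7-1)×8
= 99 + 48
= 147 time units


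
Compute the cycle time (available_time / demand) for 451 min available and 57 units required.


Cycle time = available time / demand
= 451 / 57
= 7.91 min/unit


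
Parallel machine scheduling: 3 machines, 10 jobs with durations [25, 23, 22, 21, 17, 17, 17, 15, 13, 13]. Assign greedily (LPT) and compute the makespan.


Jobs (LPT sorted): [25, 23, 22, 21, 17, 17, 17, 15, 13, 13]
Machines: 3
  J=25 → Machine 1 (load: 0+25=25)
  J=23 → Machine 2 (load: 0+23=23)
  J=22 → Machine 3 (load: 0+22=22)
  J=21 → Machine 3 (load: 22+21=43)
  J=17 → Machine 2 (load: 23+17=40)
  J=17 → Machine 1 (load: 25+17=42)
  J=17 → Machine 2 (load: 40+17=57)
  J=15 → Machine 1 (load: 42+15=57)
  J=13 → Machine 3 (load: 43+13=56)
  J=13 → Machine 3 (load: 56+13=69)
Machine loads: [57, 57, 69]
Makespan = max = 69 time units


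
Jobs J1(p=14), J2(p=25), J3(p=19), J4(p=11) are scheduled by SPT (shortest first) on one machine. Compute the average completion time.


SPT order: J4 → J1 → J3 → J2
Completion times:
  J4: C=11
  J1: C=25
  J3: C=44
  J2: C=69
Sum = 149, n = 4
Mean flow = 149/4
= 37.25


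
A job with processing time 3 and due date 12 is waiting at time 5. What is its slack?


Slack = due - current_time - processing
= 12 - 5 - 3
= 4


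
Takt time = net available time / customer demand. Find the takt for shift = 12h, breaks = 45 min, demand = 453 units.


Available = 12×60 - 45 = 675 min
Takt time = 675 / 453
= 1.49 min/unit


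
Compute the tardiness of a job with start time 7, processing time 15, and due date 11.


Completion = start + processing = 7 + 15 = 22
Tardiness = max(0, C - d) = max(0, 22 - 11)
= max(0, 11)
= 11


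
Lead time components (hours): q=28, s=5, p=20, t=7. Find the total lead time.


Lead time = queue + setup + processing + transit
= 28 + 5 + 20 + 7
= 60 hours


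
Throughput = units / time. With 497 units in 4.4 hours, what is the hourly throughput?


Throughput = units / time
= 497 / 4.4
= 113.0 units/hour


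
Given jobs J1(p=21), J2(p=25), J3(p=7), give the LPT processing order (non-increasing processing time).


LPT: sort by longest processing time first
  J2: p=25
  J1: p=21
  J3: p=7
Order: J2 → J1 → J3


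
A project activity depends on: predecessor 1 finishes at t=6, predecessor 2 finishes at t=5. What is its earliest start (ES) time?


ES = max of all predecessor completion times
Predecessors: [6, 5]
ES = max(6, 5)
= 6


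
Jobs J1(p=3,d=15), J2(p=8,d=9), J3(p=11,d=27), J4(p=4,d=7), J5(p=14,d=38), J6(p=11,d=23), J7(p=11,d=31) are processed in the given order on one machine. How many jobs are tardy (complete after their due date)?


Completion vs due date:
  J1: C=3, d=15 → on time
  J2: C=11, d=9 → TARDY
  J3: C=22, d=27 → on time
  J4: C=26, d=7 → TARDY
  J5: C=40, d=38 → TARDY
  J6: C=51, d=23 → TARDY
  J7: C=62, d=31 → TARDY
Tardy jobs: J2, J4, J5, J6, J7
Count = 5


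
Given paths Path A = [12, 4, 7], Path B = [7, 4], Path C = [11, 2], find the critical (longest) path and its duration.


Path A: 12 + 4 + 7 = 23
Path B: 7 + 4 = 11
Path C: 11 + 2 = 13
Critical path = longest = max(23, 11, 13)
= 23 (Path A)


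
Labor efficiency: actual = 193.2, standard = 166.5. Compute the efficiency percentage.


Efficiency = (actual / standard) × 100
= (193.2 / 166.5) × 100
= 116.0%


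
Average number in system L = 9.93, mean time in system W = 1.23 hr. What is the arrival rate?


Little's law: L = λW → λ = L / W
= 9.93 / 1.23
= 8.07 per hour


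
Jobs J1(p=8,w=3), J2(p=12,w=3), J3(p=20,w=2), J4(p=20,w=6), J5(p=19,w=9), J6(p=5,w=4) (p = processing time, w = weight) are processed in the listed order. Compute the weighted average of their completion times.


Completion times:
  J1: C=8, w×C=3×8=24
  J2: C=20, w×C=3×20=60
  J3: C=40, w×C=2×40=80
  J4: C=60, w×C=6×60=360
  J5: C=79, w×C=9×79=711
  J6: C=84, w×C=4×84=336
Sum w×C = 1571
Sum w = 27
Weighted avg = 1571/27
= 58.19


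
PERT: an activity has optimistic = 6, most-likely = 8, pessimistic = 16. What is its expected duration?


te = (o + 4m + p) / 6
= (6 + 4×8 + 16) / 6
= (6 + 32 + 16) / 6
= 54 / 6
= 9.00


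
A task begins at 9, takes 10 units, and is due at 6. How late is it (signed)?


Completion = 9 + 10 = 19
Lateness = C - d = 19 - 6
= 13


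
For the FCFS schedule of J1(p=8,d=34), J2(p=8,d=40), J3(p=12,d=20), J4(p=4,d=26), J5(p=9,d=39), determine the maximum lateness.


Lateness per job (L = C - d):
  J1: C=8, d=34, L=-26
  J2: C=16, d=40, L=-24
  J3: C=28, d=20, L=8
  J4: C=32, d=26, L=6
  J5: C=41, d=39, L=2
Lmax = max(-26, -24, 8, 6, 2)
= 8


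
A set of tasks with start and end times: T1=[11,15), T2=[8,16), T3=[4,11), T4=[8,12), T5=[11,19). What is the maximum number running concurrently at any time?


Check each time point for overlaps:
  t=11: 4 tasks active (T1, T2, T4, T5)
Max concurrent = 4


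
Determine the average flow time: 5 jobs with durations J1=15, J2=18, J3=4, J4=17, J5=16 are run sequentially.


Completion times:
  J1: completes at 15
  J2: completes at 33
  J3: completes at 37
  J4: completes at 54
  J5: completes at 70
Sum = 209
Average = 209/5
= 41.80


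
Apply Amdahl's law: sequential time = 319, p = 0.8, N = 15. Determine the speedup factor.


Amdahl's law: T_p = T × ((1-p) + p/N)
= 319 × ((1-0.8) + 0.8/15)
= 319 × (0.20 + 0.0533)
= 319 × 0.2533
= 80.81
Speedup = 319/80.81
= 3.95×


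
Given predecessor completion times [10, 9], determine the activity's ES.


ES = max of all predecessor completion times
Predecessors: [10, 9]
ES = max(10, 9)
= 10


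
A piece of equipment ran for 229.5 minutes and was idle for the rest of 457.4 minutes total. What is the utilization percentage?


Utilization = busy / total × 100
= 229.5 / 457.4 × 100
= 50.2%


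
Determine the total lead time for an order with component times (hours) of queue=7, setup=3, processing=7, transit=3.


Lead time = queue + setup + processing + transit
= 7 + 3 + 7 + 3
= 20 hours


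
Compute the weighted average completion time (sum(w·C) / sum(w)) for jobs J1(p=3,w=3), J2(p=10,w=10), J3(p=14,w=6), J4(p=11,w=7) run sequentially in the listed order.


Completion times:
  J1: C=3, w×C=3×3=9
  J2: C=13, w×C=10×13=130
  J3: C=27, w×C=6×27=162
  J4: C=38, w×C=7×38=266
Sum w×C = 567
Sum w = 26
Weighted avg = 567/26
= 21.81


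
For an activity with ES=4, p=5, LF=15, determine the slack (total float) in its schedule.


EF = ES + duration = 4 + 5 = 9
LS = LF - duration = 15 - 5 = 10
Total Float = LF - EF = 15 - 9
(or LS - ES = 10 - 4)
= 6


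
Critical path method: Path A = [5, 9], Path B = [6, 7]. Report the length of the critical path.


Path A: 5 + 9 = 14
Path B: 6 + 7 = 13
Critical path = longest = max(14, 13)
= 14 (Path A)


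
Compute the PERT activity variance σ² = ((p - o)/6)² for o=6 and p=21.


σ² = ((p - o) / 6)² = (p - o)² / 36
= (21 - 6)² / 36
= 15² / 36
= 225 / 36
= 6.2500


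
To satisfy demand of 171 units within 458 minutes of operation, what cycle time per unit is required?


Cycle time = available time / demand
= 458 / 171
= 2.68 min/unit


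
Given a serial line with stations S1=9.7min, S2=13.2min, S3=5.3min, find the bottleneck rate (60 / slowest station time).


Bottleneck = longest station time
Station times: [9.7, 13.2, 5.3]
Max = 13.2 min
Rate = 60 / 13.2
= 4.55 units/hour (bottleneck: 13.2min)


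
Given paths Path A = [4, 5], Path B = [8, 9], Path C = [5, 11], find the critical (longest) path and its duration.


Path A: 4 + 5 = 9
Path B: 8 + 9 = 17
Path C: 5 + 11 = 16
Critical path = longest = max(9, 17, 16)
= 17 (Path B)


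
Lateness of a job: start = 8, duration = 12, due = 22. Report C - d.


Completion = 8 + 12 = 20
Lateness = C - d = 20 - 22
= -2


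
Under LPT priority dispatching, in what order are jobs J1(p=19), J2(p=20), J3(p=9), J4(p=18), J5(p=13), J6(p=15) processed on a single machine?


LPT: sort by longest processing time first
  J2: p=20
  J1: p=19
  J4: p=18
  J6: p=15
  J5: p=13
  J3: p=9
Order: J2 → J1 → J4 → J6 → J5 → J3


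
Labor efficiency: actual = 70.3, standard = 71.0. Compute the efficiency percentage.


Efficiency = (actual / standard) × 100
= (70.3 / 71.0) × 100
= 99.0%


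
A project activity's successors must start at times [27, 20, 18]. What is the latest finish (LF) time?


LF = min of all successor start times
Successors start at: [27, 20, 18]
LF = min(27, 20, 18)
= 18


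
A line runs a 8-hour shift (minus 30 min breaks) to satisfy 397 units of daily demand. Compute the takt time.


Available = 8×60 - 30 = 450 min
Takt time = 450 / 397
= 1.13 min/unit


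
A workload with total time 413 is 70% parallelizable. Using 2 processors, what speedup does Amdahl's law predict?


Amdahl's law: T_p = T × ((1-p) + p/N)
= 413 × ((1-0.7) + 0.7/2)
= 413 × (0.30 + 0.3500)
= 413 × 0.6500
= 268.45
Speedup = 413/268.45
= 1.54×


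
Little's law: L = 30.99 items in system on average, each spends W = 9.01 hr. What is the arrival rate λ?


Little's law: L = λW → λ = L / W
= 30.99 / 9.01
= 3.44 per hour


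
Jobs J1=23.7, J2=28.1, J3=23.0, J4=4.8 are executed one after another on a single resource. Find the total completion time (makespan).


Sequential makespan: sum all processing times
= 23.7 + 28.1 + 23.0 + 4.8
= 79.6 time units
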